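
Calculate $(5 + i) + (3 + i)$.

(5 + 3) + (1 + 1)i = 8 + 2i


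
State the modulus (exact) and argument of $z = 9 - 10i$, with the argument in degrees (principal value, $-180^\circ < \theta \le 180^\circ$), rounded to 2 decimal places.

|z| = sqrt(9^2 + (-10)^2) = sqrt(181)
arg(z) = arctan(b/a) = arctan(-10/9) (quadrant-adjusted) = -48.01°


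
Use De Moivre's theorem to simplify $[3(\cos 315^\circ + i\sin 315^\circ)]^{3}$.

By De Moivre: z^n = r^n(cos(nθ) + i sin(nθ))
= 3^3(cos(3*315°) + i sin(3*315°))
= 27(cos 225° + i sin 225°)
= -27*sqrt(2)/2 - (27*sqrt(2)/2)i


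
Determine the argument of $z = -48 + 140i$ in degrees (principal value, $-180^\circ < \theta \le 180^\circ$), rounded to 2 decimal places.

θ = arctan(b/a) = arctan(140/-48) (quadrant-adjusted) = 108.92°


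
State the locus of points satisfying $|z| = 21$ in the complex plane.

|z| = 21 means sqrt(x^2 + y^2) = 21
This is a circle of radius 21 centered at the origin


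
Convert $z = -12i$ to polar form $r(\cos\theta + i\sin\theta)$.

r = |z| = sqrt(a^2 + b^2) = sqrt((0)^2 + (-12)^2) = sqrt(0 + 144) = sqrt(144) = 12
a = 0 and b < 0, so z lies on the negative imaginary axis: θ = 270°
z = 12(cos 270° + i sin 270°)


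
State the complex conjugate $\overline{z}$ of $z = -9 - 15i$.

If z = a + bi, then conjugate(z) = a - bi
conjugate(-9 - 15i) = -9 + 15i


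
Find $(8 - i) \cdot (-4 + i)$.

(a1*a2 - b1*b2) + (a1*b2 + b1*a2)i
= (-32 - (-1)) + (8 + 4)i
= -31 + 12i


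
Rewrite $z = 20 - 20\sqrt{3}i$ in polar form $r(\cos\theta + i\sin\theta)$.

r = |z| = sqrt(a^2 + b^2) = sqrt((20)^2 + (-20*sqrt(3))^2) = sqrt(400 + 1200) = sqrt(1600) = 40
θ = arctan(b/a) = arctan(-34.641/20) (quadrant-adjusted) = 300°
z = 40(cos 300° + i sin 300°)


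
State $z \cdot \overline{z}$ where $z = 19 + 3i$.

z * conjugate(z) = |z|^2 = a^2 + b^2
= 19^2 + 3^2 = 370


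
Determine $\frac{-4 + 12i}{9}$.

Divisor is real, so divide each part by 9:
= -4/9 + (4/3)i


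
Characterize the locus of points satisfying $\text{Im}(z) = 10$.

Im(z) = y where z = x + yi; the equation y = 10 is satisfied by all points with that y-coordinate
Locus: Horizontal line y = 10


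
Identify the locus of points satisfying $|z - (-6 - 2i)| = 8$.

|z - z0| = r describes a circle centered at z0 with radius r
Here z0 = -6 - 2i and r = 8
Locus: Circle centered at (-6, -2) with radius 8


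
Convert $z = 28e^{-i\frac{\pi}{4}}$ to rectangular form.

a = r cos θ = 28 * sqrt(2)/2 = 14*sqrt(2)
b = r sin θ = 28 * -sqrt(2)/2 = -14*sqrt(2)
z = 14*sqrt(2) - 14*sqrt(2)i


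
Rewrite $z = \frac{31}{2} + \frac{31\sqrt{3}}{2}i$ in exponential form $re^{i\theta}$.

r = |z| = sqrt((31/2)^2 + (31*sqrt(3)/2)^2) = sqrt(961/4 + 2883/4) = sqrt(961) = 31
θ = arctan(b/a) = arctan(26.8468/15.5) (quadrant-adjusted) = 60° = π/3
z = 31e^(i*π/3)


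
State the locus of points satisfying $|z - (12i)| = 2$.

|z - z0| = r describes a circle centered at z0 with radius r
Here z0 = 12i and r = 2
Locus: Circle centered at (0, 12) with radius 2


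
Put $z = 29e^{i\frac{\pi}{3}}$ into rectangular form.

a = r cos θ = 29 * 1/2 = 29/2
b = r sin θ = 29 * sqrt(3)/2 = 29*sqrt(3)/2
z = 29/2 + (29*sqrt(3)/2)i


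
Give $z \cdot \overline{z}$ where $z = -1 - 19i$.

z * conjugate(z) = |z|^2 = a^2 + b^2
= (-1)^2 + (-19)^2 = 362


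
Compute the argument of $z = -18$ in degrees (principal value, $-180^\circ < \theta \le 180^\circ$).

b = 0 and a < 0, so z lies on the negative real axis: θ = 180°


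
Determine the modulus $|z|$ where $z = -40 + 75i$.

|z| = sqrt(a^2 + b^2) = sqrt((-40)^2 + 75^2) = sqrt(7225) = 85


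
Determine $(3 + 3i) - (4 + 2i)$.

(3 - 4) + (3 - 2)i = -1 + i


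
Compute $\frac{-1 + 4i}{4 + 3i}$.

Multiply numerator and denominator by conjugate (4 - 3i):
= (-1 + 4i)(4 - 3i) / (4^2 + 3^2)
= (8 + 19i) / 25
= 8/25 + (19/25)i


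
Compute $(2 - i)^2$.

(a + bi)^2 = a^2 - b^2 + 2abi
= 2^2 - (-1)^2 + 2*2*(-1)i
= 3 - 4i


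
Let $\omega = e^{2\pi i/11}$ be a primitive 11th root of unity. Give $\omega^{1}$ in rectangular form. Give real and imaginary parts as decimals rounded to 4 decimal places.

ω^1 = e^(2πi·1/11) = e^(i·2π/11)
= cos(2π/11) + i sin(2π/11)
= 0.8413 + 0.5406i


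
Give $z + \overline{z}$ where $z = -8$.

z + conjugate(z) = (a + bi) + (a - bi) = 2a
= 2 * (-8) = -16


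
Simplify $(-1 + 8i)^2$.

(a + bi)^2 = a^2 - b^2 + 2abi
= (-1)^2 - 8^2 + 2*(-1)*8i
= -63 - 16i


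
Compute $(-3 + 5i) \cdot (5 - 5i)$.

(a1*a2 - b1*b2) + (a1*b2 + b1*a2)i
= (-15 - (-25)) + (15 + 25)i
= 10 + 40i


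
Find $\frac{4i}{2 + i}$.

Multiply numerator and denominator by conjugate (2 - i):
= (4i)(2 - i) / (2^2 + 1^2)
= (4 + 8i) / 5
= 4/5 + (8/5)i


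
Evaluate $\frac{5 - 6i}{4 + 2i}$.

Multiply numerator and denominator by conjugate (4 - 2i):
= (5 - 6i)(4 - 2i) / (4^2 + 2^2)
= (8 - 34i) / 20
Divide through by 2: (4 - 17i) / 10
= 2/5 - (17/10)i


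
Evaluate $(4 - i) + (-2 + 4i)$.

(4 + (-2)) + (-1 + 4)i = 2 + 3i


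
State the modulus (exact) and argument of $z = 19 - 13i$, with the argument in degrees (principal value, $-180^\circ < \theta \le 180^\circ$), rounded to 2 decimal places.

|z| = sqrt(19^2 + (-13)^2) = sqrt(530)
arg(z) = arctan(b/a) = arctan(-13/19) (quadrant-adjusted) = -34.38°


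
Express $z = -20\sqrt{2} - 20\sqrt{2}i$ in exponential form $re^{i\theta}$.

r = |z| = sqrt((-20*sqrt(2))^2 + (-20*sqrt(2))^2) = sqrt(800 + 800) = sqrt(1600) = 40
θ = arctan(b/a) = arctan(-28.2843/-28.2843) (quadrant-adjusted) = 225° = 5π/4
z = 40e^(i*5π/4)


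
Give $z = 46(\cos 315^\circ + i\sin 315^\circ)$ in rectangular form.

a = r cos θ = 46 * sqrt(2)/2 = 23*sqrt(2)
b = r sin θ = 46 * -sqrt(2)/2 = -23*sqrt(2)
z = 23*sqrt(2) - 23*sqrt(2)i


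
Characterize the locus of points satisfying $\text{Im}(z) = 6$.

Im(z) = y where z = x + yi; the equation y = 6 is satisfied by all points with that y-coordinate
Locus: Horizontal line y = 6


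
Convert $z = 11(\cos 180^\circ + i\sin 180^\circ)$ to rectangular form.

a = r cos θ = 11 * -1 = -11
b = r sin θ = 11 * 0 = 0
z = -11


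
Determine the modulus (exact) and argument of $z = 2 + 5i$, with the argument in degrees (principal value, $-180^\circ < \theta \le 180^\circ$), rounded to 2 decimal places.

|z| = sqrt(2^2 + 5^2) = sqrt(29)
arg(z) = arctan(b/a) = arctan(5/2) (quadrant-adjusted) = 68.20°


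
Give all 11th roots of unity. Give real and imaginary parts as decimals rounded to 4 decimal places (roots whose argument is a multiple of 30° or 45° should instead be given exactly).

ω_k = e^(2πik/11) = cos(2πk/11) + i sin(2πk/11) for k = 0, 1, ..., 10
Roots: 1, 0.8413 + 0.5406i, 0.4154 + 0.9096i, -0.1423 + 0.9898i, -0.6549 + 0.7557i, -0.9595 + 0.2817i, -0.9595 - 0.2817i, -0.6549 - 0.7557i, -0.1423 - 0.9898i, 0.4154 - 0.9096i, 0.8413 - 0.5406i


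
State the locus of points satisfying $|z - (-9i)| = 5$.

|z - z0| = r describes a circle centered at z0 with radius r
Here z0 = -9i and r = 5
Locus: Circle centered at (0, -9) with radius 5


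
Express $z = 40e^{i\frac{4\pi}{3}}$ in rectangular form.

a = r cos θ = 40 * -1/2 = -20
b = r sin θ = 40 * -sqrt(3)/2 = -20*sqrt(3)
z = -20 - 20*sqrt(3)i


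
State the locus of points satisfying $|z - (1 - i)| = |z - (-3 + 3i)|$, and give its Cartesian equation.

|z - z1| = |z - z2| means z is equidistant from z1 and z2,
i.e. the perpendicular bisector of the segment from (1, -1) to (-3, 3) (midpoint (-1, 1)).
With z = x + yi, square both sides:
(x - 1)^2 + (y - (-1))^2 = (x - (-3))^2 + (y - 3)^2
The x^2 and y^2 terms cancel: -8x + 8y = 18 - 2 = 16
Simplify: x - y = -2
Locus: Perpendicular bisector of the segment from (1, -1) to (-3, 3): the line x - y = -2


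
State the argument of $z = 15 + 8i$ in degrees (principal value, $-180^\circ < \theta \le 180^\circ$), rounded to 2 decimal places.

θ = arctan(b/a) = arctan(8/15) (quadrant-adjusted) = 28.07°


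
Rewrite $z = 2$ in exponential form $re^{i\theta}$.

r = |z| = sqrt((2)^2 + (0)^2) = sqrt(4 + 0) = sqrt(4) = 2
b = 0 and a > 0, so z lies on the positive real axis: θ = 0
z = 2e^(i*0) = 2


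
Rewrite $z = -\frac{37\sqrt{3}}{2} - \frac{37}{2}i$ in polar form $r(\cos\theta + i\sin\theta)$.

r = |z| = sqrt(a^2 + b^2) = sqrt((-37*sqrt(3)/2)^2 + (-37/2)^2) = sqrt(4107/4 + 1369/4) = sqrt(1369) = 37
θ = arctan(b/a) = arctan(-18.5/-32.0429) (quadrant-adjusted) = 210°
z = 37(cos 210° + i sin 210°)


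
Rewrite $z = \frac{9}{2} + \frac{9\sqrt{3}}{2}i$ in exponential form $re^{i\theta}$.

r = |z| = sqrt((9/2)^2 + (9*sqrt(3)/2)^2) = sqrt(81/4 + 243/4) = sqrt(81) = 9
θ = arctan(b/a) = arctan(7.7942/4.5) (quadrant-adjusted) = 60° = π/3
z = 9e^(i*π/3)


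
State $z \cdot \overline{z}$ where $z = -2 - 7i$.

z * conjugate(z) = |z|^2 = a^2 + b^2
= (-2)^2 + (-7)^2 = 53


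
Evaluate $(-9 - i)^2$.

(a + bi)^2 = a^2 - b^2 + 2abi
= (-9)^2 - (-1)^2 + 2*(-9)*(-1)i
= 80 + 18i


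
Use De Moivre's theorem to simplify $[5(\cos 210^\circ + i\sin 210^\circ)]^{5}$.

By De Moivre: z^n = r^n(cos(nθ) + i sin(nθ))
= 5^5(cos(5*210°) + i sin(5*210°))
= 3125(cos 330° + i sin 330°)
= 3125*sqrt(3)/2 - (3125/2)i


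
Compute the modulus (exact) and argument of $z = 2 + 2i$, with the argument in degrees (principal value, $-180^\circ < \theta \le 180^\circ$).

|z| = sqrt(2^2 + 2^2) = sqrt(8)
arg(z) = arctan(b/a) = arctan(2/2) (quadrant-adjusted) = 45°


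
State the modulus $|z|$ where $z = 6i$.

|z| = sqrt(a^2 + b^2) = sqrt(0^2 + 6^2) = sqrt(36) = 6


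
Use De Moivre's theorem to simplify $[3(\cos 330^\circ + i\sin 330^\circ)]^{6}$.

By De Moivre: z^n = r^n(cos(nθ) + i sin(nθ))
= 3^6(cos(6*330°) + i sin(6*330°))
= 729(cos 180° + i sin 180°)
= -729


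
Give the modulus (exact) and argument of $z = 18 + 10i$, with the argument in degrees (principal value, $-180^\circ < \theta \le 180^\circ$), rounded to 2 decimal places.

|z| = sqrt(18^2 + 10^2) = sqrt(424)
arg(z) = arctan(b/a) = arctan(10/18) (quadrant-adjusted) = 29.05°


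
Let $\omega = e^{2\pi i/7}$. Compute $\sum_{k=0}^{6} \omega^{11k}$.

Let ζ = ω^11 = e^(2πi·11/7). Since 7 ∤ 11, ζ ≠ 1.
Sum = Σ_{k=0}^{6} ζ^k = (ζ^7 - 1)/(ζ - 1) = (ω^{11·7} - 1)/(ζ - 1) = (1 - 1)/(ζ - 1) = 0


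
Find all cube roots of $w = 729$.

|w| = 729, arg(w) = 0°
Root modulus = 729^(1/3) = 9
Root arguments: θ_k = (0° + 360°k)/3 for k = 0, 1, ..., 2
Roots: 9, -9/2 + (9*sqrt(3)/2)i, -9/2 - (9*sqrt(3)/2)i


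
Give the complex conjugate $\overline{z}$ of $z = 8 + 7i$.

If z = a + bi, then conjugate(z) = a - bi
conjugate(8 + 7i) = 8 - 7i


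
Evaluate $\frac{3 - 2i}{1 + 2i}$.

Multiply numerator and denominator by conjugate (1 - 2i):
= (3 - 2i)(1 - 2i) / (1^2 + 2^2)
= (-1 - 8i) / 5
= -1/5 - (8/5)i


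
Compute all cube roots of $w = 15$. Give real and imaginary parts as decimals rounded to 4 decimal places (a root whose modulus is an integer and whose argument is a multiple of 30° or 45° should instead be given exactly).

|w| = 15, arg(w) = 0°
Root modulus = 15^(1/3) ≈ 2.466212
Root arguments: θ_k = (0° + 360°k)/3 for k = 0, 1, ..., 2
Compute each root as (root modulus)(cos θ_k + i sin θ_k) using full-precision intermediates, then round to 4 decimal places.
Roots: 2.4662, -1.2331 + 2.1358i, -1.2331 - 2.1358i


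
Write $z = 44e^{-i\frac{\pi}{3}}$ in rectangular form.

a = r cos θ = 44 * 1/2 = 22
b = r sin θ = 44 * -sqrt(3)/2 = -22*sqrt(3)
z = 22 - 22*sqrt(3)i


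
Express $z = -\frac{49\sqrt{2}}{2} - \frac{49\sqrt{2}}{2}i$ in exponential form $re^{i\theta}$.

r = |z| = sqrt((-49*sqrt(2)/2)^2 + (-49*sqrt(2)/2)^2) = sqrt(2401/2 + 2401/2) = sqrt(2401) = 49
θ = arctan(b/a) = arctan(-34.6482/-34.6482) (quadrant-adjusted) = -135° = -3π/4
z = 49e^(-i*3π/4)


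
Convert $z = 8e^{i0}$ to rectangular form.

a = r cos θ = 8 * 1 = 8
b = r sin θ = 8 * 0 = 0
z = 8


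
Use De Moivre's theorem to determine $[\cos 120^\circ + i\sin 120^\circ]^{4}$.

By De Moivre: z^n = r^n(cos(nθ) + i sin(nθ))
= 1^4(cos(4*120°) + i sin(4*120°))
= 1(cos 120° + i sin 120°)
= -1/2 + (sqrt(3)/2)i


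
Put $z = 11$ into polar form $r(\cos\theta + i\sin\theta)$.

r = |z| = sqrt(a^2 + b^2) = sqrt((11)^2 + (0)^2) = sqrt(121 + 0) = sqrt(121) = 11
b = 0 and a > 0, so z lies on the positive real axis: θ = 0°
z = 11(cos 0° + i sin 0°)


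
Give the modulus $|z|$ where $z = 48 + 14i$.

|z| = sqrt(a^2 + b^2) = sqrt(48^2 + 14^2) = sqrt(2500) = 50


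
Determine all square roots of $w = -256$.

|w| = 256, arg(w) = 180°
Root modulus = 256^(1/2) = 16
Root arguments: θ_k = (180° + 360°k)/2 for k = 0, 1, ..., 1
Roots: 16i, -16i


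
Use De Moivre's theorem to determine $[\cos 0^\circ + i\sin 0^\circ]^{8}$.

By De Moivre: z^n = r^n(cos(nθ) + i sin(nθ))
= 1^8(cos(8*0°) + i sin(8*0°))
= 1(cos 0° + i sin 0°)
= 1


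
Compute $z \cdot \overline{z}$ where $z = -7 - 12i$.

z * conjugate(z) = |z|^2 = a^2 + b^2
= (-7)^2 + (-12)^2 = 193


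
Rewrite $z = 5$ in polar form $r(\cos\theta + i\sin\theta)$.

r = |z| = sqrt(a^2 + b^2) = sqrt((5)^2 + (0)^2) = sqrt(25 + 0) = sqrt(25) = 5
b = 0 and a > 0, so z lies on the positive real axis: θ = 0°
z = 5(cos 0° + i sin 0°)


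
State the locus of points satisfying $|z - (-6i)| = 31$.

|z - z0| = r describes a circle centered at z0 with radius r
Here z0 = -6i and r = 31
Locus: Circle centered at (0, -6) with radius 31


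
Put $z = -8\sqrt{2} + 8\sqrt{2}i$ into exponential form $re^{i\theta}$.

r = |z| = sqrt((-8*sqrt(2))^2 + (8*sqrt(2))^2) = sqrt(128 + 128) = sqrt(256) = 16
θ = arctan(b/a) = arctan(11.3137/-11.3137) (quadrant-adjusted) = 135° = 3π/4
z = 16e^(i*3π/4)


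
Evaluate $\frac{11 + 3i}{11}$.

Divisor is real, so divide each part by 11:
= 1 + (3/11)i


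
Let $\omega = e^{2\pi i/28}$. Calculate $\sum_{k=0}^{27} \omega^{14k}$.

Let ζ = ω^14 = e^(2πi·14/28). Since 28 ∤ 14, ζ ≠ 1.
Sum = Σ_{k=0}^{27} ζ^k = (ζ^28 - 1)/(ζ - 1) = (ω^{14·28} - 1)/(ζ - 1) = (1 - 1)/(ζ - 1) = 0


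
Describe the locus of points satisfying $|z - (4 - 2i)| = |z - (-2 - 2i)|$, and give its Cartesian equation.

|z - z1| = |z - z2| means z is equidistant from z1 and z2,
i.e. the perpendicular bisector of the segment from (4, -2) to (-2, -2) (midpoint (1, -2)).
With z = x + yi, square both sides:
(x - 4)^2 + (y - (-2))^2 = (x - (-2))^2 + (y - (-2))^2
The x^2 and y^2 terms cancel: -12x + 0y = 8 - 20 = -12
Simplify: x = 1
Locus: Perpendicular bisector of the segment from (4, -2) to (-2, -2): the line x = 1


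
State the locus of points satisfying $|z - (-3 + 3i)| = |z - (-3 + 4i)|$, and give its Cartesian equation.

|z - z1| = |z - z2| means z is equidistant from z1 and z2,
i.e. the perpendicular bisector of the segment from (-3, 3) to (-3, 4) (midpoint (-3, 7/2)).
With z = x + yi, square both sides:
(x - (-3))^2 + (y - 3)^2 = (x - (-3))^2 + (y - 4)^2
The x^2 and y^2 terms cancel: 0x + 2y = 25 - 18 = 7
Simplify: y = 7/2
Locus: Perpendicular bisector of the segment from (-3, 3) to (-3, 4): the line y = 7/2


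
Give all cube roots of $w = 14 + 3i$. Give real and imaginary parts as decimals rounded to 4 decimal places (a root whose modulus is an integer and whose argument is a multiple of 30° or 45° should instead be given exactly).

|w| = sqrt(205) ≈ 14.317821, arg(w) ≈ 12.094757°
Root modulus = sqrt(205)^(1/3) ≈ 2.428244
Root arguments: θ_k = (arg(w) + 360°k)/3 for k = 0, 1, ..., 2
Compute each root as (root modulus)(cos θ_k + i sin θ_k) using full-precision intermediates, then round to 4 decimal places.
Roots: 2.4222 + 0.1707i, -1.3590 + 2.0124i, -1.0633 - 2.1831i


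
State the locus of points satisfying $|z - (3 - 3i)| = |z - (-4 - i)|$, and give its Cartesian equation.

|z - z1| = |z - z2| means z is equidistant from z1 and z2,
i.e. the perpendicular bisector of the segment from (3, -3) to (-4, -1) (midpoint (-1/2, -2)).
With z = x + yi, square both sides:
(x - 3)^2 + (y - (-3))^2 = (x - (-4))^2 + (y - (-1))^2
The x^2 and y^2 terms cancel: -14x + 4y = 17 - 18 = -1
Simplify: 14x - 4y = 1
Locus: Perpendicular bisector of the segment from (3, -3) to (-4, -1): the line 14x - 4y = 1


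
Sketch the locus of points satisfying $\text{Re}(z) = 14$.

Re(z) = x where z = x + yi; the equation x = 14 is satisfied by all points with that x-coordinate
Locus: Vertical line x = 14


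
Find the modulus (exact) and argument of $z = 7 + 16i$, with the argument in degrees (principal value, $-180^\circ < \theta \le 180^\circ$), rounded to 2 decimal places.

|z| = sqrt(7^2 + 16^2) = sqrt(305)
arg(z) = arctan(b/a) = arctan(16/7) (quadrant-adjusted) = 66.37°


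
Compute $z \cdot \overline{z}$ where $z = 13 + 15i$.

z * conjugate(z) = |z|^2 = a^2 + b^2
= 13^2 + 15^2 = 394


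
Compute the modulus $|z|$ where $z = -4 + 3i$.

|z| = sqrt(a^2 + b^2) = sqrt((-4)^2 + 3^2) = sqrt(25) = 5


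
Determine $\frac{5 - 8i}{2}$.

Divisor is real, so divide each part by 2:
= 5/2 - 4i


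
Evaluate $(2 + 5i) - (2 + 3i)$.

(2 - 2) + (5 - 3)i = 2i


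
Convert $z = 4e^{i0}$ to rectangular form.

a = r cos θ = 4 * 1 = 4
b = r sin θ = 4 * 0 = 0
z = 4


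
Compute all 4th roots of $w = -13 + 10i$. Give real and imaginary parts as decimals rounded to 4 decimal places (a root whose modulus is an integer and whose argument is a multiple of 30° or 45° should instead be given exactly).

|w| = sqrt(269) ≈ 16.401219, arg(w) ≈ 142.431408°
Root modulus = sqrt(269)^(1/4) ≈ 2.012422
Root arguments: θ_k = (arg(w) + 360°k)/4 for k = 0, 1, ..., 3
Compute each root as (root modulus)(cos θ_k + i sin θ_k) using full-precision intermediates, then round to 4 decimal places.
Roots: 1.6361 + 1.1717i, -1.1717 + 1.6361i, -1.6361 - 1.1717i, 1.1717 - 1.6361i


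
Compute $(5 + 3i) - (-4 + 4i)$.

(5 - (-4)) + (3 - 4)i = 9 - i


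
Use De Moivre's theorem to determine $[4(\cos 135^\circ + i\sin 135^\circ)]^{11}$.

By De Moivre: z^n = r^n(cos(nθ) + i sin(nθ))
= 4^11(cos(11*135°) + i sin(11*135°))
= 4194304(cos 45° + i sin 45°)
= 2097152*sqrt(2) + 2097152*sqrt(2)i


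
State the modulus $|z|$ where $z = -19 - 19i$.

|z| = sqrt(a^2 + b^2) = sqrt((-19)^2 + (-19)^2) = sqrt(722) = sqrt(722)


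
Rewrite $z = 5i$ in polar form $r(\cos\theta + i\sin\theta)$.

r = |z| = sqrt(a^2 + b^2) = sqrt((0)^2 + (5)^2) = sqrt(0 + 25) = sqrt(25) = 5
a = 0 and b > 0, so z lies on the positive imaginary axis: θ = 90°
z = 5(cos 90° + i sin 90°)


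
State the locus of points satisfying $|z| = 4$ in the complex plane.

|z| = 4 means sqrt(x^2 + y^2) = 4
This is a circle of radius 4 centered at the origin


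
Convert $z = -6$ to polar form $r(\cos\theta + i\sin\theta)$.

r = |z| = sqrt(a^2 + b^2) = sqrt((-6)^2 + (0)^2) = sqrt(36 + 0) = sqrt(36) = 6
b = 0 and a < 0, so z lies on the negative real axis: θ = 180°
z = 6(cos 180° + i sin 180°)


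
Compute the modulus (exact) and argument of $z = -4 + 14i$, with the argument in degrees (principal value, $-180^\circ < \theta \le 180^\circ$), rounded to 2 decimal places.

|z| = sqrt((-4)^2 + 14^2) = sqrt(212)
arg(z) = arctan(b/a) = arctan(14/-4) (quadrant-adjusted) = 105.95°


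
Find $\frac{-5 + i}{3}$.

Divisor is real, so divide each part by 3:
= -5/3 + (1/3)i


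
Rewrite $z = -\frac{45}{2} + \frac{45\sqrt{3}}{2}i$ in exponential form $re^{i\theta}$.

r = |z| = sqrt((-45/2)^2 + (45*sqrt(3)/2)^2) = sqrt(2025/4 + 6075/4) = sqrt(2025) = 45
θ = arctan(b/a) = arctan(38.9711/-22.5) (quadrant-adjusted) = 120° = 2π/3
z = 45e^(i*2π/3)


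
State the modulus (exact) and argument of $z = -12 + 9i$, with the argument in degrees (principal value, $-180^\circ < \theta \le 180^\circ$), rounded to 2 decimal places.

|z| = sqrt((-12)^2 + 9^2) = 15
arg(z) = arctan(b/a) = arctan(9/-12) (quadrant-adjusted) = 143.13°


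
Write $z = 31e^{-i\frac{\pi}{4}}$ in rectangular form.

a = r cos θ = 31 * sqrt(2)/2 = 31*sqrt(2)/2
b = r sin θ = 31 * -sqrt(2)/2 = -31*sqrt(2)/2
z = 31*sqrt(2)/2 - (31*sqrt(2)/2)i


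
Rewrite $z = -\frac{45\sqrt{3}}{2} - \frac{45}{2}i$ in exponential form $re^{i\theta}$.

r = |z| = sqrt((-45*sqrt(3)/2)^2 + (-45/2)^2) = sqrt(6075/4 + 2025/4) = sqrt(2025) = 45
θ = arctan(b/a) = arctan(-22.5/-38.9711) (quadrant-adjusted) = 210° = 7π/6
z = 45e^(i*7π/6)


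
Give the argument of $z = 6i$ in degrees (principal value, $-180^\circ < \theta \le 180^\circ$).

a = 0 and b > 0, so z lies on the positive imaginary axis: θ = 90°


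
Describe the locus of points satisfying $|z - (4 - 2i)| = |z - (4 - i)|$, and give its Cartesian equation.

|z - z1| = |z - z2| means z is equidistant from z1 and z2,
i.e. the perpendicular bisector of the segment from (4, -2) to (4, -1) (midpoint (4, -3/2)).
With z = x + yi, square both sides:
(x - 4)^2 + (y - (-2))^2 = (x - 4)^2 + (y - (-1))^2
The x^2 and y^2 terms cancel: 0x + 2y = 17 - 20 = -3
Simplify: y = -3/2
Locus: Perpendicular bisector of the segment from (4, -2) to (4, -1): the line y = -3/2


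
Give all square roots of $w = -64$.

|w| = 64, arg(w) = 180°
Root modulus = 64^(1/2) = 8
Root arguments: θ_k = (180° + 360°k)/2 for k = 0, 1, ..., 1
Roots: 8i, -8i


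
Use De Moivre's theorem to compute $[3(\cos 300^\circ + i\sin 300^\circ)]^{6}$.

By De Moivre: z^n = r^n(cos(nθ) + i sin(nθ))
= 3^6(cos(6*300°) + i sin(6*300°))
= 729(cos 0° + i sin 0°)
= 729


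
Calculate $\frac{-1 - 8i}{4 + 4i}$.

Multiply numerator and denominator by conjugate (4 - 4i):
= (-1 - 8i)(4 - 4i) / (4^2 + 4^2)
= (-36 - 28i) / 32
Divide through by 4: (-9 - 7i) / 8
= -9/8 - (7/8)i


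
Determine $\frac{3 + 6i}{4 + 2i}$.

Multiply numerator and denominator by conjugate (4 - 2i):
= (3 + 6i)(4 - 2i) / (4^2 + 2^2)
= (24 + 18i) / 20
Divide through by 2: (12 + 9i) / 10
= 6/5 + (9/10)i


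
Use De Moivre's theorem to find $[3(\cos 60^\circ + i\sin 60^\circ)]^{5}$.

By De Moivre: z^n = r^n(cos(nθ) + i sin(nθ))
= 3^5(cos(5*60°) + i sin(5*60°))
= 243(cos 300° + i sin 300°)
= 243/2 - (243*sqrt(3)/2)i


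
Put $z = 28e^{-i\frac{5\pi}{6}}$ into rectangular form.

a = r cos θ = 28 * -sqrt(3)/2 = -14*sqrt(3)
b = r sin θ = 28 * -1/2 = -14
z = -14*sqrt(3) - 14i


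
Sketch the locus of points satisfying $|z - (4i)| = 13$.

|z - z0| = r describes a circle centered at z0 with radius r
Here z0 = 4i and r = 13
Locus: Circle centered at (0, 4) with radius 13


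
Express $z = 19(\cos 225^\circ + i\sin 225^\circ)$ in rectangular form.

a = r cos θ = 19 * -sqrt(2)/2 = -19*sqrt(2)/2
b = r sin θ = 19 * -sqrt(2)/2 = -19*sqrt(2)/2
z = -19*sqrt(2)/2 - (19*sqrt(2)/2)i


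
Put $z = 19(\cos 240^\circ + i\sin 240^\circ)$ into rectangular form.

a = r cos θ = 19 * -1/2 = -19/2
b = r sin θ = 19 * -sqrt(3)/2 = -19*sqrt(3)/2
z = -19/2 - (19*sqrt(3)/2)i


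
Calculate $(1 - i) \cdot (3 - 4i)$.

(a1*a2 - b1*b2) + (a1*b2 + b1*a2)i
= (3 - 4) + (-4 + (-3))i
= -1 - 7i


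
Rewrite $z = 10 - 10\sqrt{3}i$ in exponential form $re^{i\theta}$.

r = |z| = sqrt((10)^2 + (-10*sqrt(3))^2) = sqrt(100 + 300) = sqrt(400) = 20
θ = arctan(b/a) = arctan(-17.3205/10) (quadrant-adjusted) = -60° = -π/3
z = 20e^(-i*π/3)


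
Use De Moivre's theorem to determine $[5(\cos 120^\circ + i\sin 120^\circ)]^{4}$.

By De Moivre: z^n = r^n(cos(nθ) + i sin(nθ))
= 5^4(cos(4*120°) + i sin(4*120°))
= 625(cos 120° + i sin 120°)
= -625/2 + (625*sqrt(3)/2)i


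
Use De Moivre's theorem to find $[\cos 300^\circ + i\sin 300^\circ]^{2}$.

By De Moivre: z^n = r^n(cos(nθ) + i sin(nθ))
= 1^2(cos(2*300°) + i sin(2*300°))
= 1(cos 240° + i sin 240°)
= -1/2 - (sqrt(3)/2)i


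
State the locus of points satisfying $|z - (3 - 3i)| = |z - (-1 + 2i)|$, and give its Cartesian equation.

|z - z1| = |z - z2| means z is equidistant from z1 and z2,
i.e. the perpendicular bisector of the segment from (3, -3) to (-1, 2) (midpoint (1, -1/2)).
With z = x + yi, square both sides:
(x - 3)^2 + (y - (-3))^2 = (x - (-1))^2 + (y - 2)^2
The x^2 and y^2 terms cancel: -8x + 10y = 5 - 18 = -13
Simplify: 8x - 10y = 13
Locus: Perpendicular bisector of the segment from (3, -3) to (-1, 2): the line 8x - 10y = 13


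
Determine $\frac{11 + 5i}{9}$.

Divisor is real, so divide each part by 9:
= 11/9 + (5/9)i


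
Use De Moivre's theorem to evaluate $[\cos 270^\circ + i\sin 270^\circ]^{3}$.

By De Moivre: z^n = r^n(cos(nθ) + i sin(nθ))
= 1^3(cos(3*270°) + i sin(3*270°))
= 1(cos 90° + i sin 90°)
= i


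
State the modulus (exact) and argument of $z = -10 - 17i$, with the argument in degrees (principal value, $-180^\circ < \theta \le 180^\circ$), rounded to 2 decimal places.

|z| = sqrt((-10)^2 + (-17)^2) = sqrt(389)
arg(z) = arctan(b/a) = arctan(-17/-10) (quadrant-adjusted) = -120.47°


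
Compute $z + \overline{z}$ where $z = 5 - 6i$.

z + conjugate(z) = (a + bi) + (a - bi) = 2a
= 2 * 5 = 10


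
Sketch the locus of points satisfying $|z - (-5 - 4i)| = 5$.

|z - z0| = r describes a circle centered at z0 with radius r
Here z0 = -5 - 4i and r = 5
Locus: Circle centered at (-5, -4) with radius 5


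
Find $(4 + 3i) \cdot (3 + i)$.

(a1*a2 - b1*b2) + (a1*b2 + b1*a2)i
= (12 - 3) + (4 + 9)i
= 9 + 13i


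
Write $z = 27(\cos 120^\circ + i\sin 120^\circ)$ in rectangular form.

a = r cos θ = 27 * -1/2 = -27/2
b = r sin θ = 27 * sqrt(3)/2 = 27*sqrt(3)/2
z = -27/2 + (27*sqrt(3)/2)i


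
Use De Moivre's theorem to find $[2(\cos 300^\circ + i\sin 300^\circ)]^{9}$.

By De Moivre: z^n = r^n(cos(nθ) + i sin(nθ))
= 2^9(cos(9*300°) + i sin(9*300°))
= 512(cos 180° + i sin 180°)
= -512


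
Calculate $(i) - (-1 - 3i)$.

(0 - (-1)) + (1 - (-3))i = 1 + 4i


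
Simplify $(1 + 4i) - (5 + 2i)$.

(1 - 5) + (4 - 2)i = -4 + 2i


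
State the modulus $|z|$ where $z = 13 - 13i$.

|z| = sqrt(a^2 + b^2) = sqrt(13^2 + (-13)^2) = sqrt(338) = sqrt(338)


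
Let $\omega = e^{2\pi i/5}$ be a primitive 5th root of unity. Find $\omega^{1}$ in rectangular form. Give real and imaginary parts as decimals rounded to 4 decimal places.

ω^1 = e^(2πi·1/5) = e^(i·2π/5)
= cos(2π/5) + i sin(2π/5)
= 0.3090 + 0.9511i


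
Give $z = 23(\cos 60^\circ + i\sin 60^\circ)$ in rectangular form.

a = r cos θ = 23 * 1/2 = 23/2
b = r sin θ = 23 * sqrt(3)/2 = 23*sqrt(3)/2
z = 23/2 + (23*sqrt(3)/2)i


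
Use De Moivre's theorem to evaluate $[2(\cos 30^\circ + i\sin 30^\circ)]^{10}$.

By De Moivre: z^n = r^n(cos(nθ) + i sin(nθ))
= 2^10(cos(10*30°) + i sin(10*30°))
= 1024(cos 300° + i sin 300°)
= 512 - 512*sqrt(3)i


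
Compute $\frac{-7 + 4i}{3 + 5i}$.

Multiply numerator and denominator by conjugate (3 - 5i):
= (-7 + 4i)(3 - 5i) / (3^2 + 5^2)
= (-1 + 47i) / 34
= -1/34 + (47/34)i


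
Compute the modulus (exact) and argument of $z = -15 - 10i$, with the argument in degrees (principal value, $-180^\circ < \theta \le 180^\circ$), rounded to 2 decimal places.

|z| = sqrt((-15)^2 + (-10)^2) = sqrt(325)
arg(z) = arctan(b/a) = arctan(-10/-15) (quadrant-adjusted) = -146.31°


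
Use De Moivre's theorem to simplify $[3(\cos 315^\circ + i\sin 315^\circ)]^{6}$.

By De Moivre: z^n = r^n(cos(nθ) + i sin(nθ))
= 3^6(cos(6*315°) + i sin(6*315°))
= 729(cos 90° + i sin 90°)
= 729i


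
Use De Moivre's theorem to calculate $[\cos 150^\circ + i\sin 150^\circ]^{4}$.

By De Moivre: z^n = r^n(cos(nθ) + i sin(nθ))
= 1^4(cos(4*150°) + i sin(4*150°))
= 1(cos 240° + i sin 240°)
= -1/2 - (sqrt(3)/2)i


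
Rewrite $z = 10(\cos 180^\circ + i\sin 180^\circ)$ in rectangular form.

a = r cos θ = 10 * -1 = -10
b = r sin θ = 10 * 0 = 0
z = -10


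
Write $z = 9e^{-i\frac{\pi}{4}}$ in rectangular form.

a = r cos θ = 9 * sqrt(2)/2 = 9*sqrt(2)/2
b = r sin θ = 9 * -sqrt(2)/2 = -9*sqrt(2)/2
z = 9*sqrt(2)/2 - (9*sqrt(2)/2)i


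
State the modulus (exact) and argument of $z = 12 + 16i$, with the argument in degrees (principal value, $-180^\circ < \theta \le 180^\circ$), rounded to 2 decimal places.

|z| = sqrt(12^2 + 16^2) = 20
arg(z) = arctan(b/a) = arctan(16/12) (quadrant-adjusted) = 53.13°


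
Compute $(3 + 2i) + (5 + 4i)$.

(3 + 5) + (2 + 4)i = 8 + 6i


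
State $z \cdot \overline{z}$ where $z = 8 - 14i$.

z * conjugate(z) = |z|^2 = a^2 + b^2
= 8^2 + (-14)^2 = 260


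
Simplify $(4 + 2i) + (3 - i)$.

(4 + 3) + (2 + (-1))i = 7 + i


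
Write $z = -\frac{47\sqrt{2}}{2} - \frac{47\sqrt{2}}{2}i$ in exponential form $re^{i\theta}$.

r = |z| = sqrt((-47*sqrt(2)/2)^2 + (-47*sqrt(2)/2)^2) = sqrt(2209/2 + 2209/2) = sqrt(2209) = 47
θ = arctan(b/a) = arctan(-33.234/-33.234) (quadrant-adjusted) = 225° = 5π/4
z = 47e^(i*5π/4)


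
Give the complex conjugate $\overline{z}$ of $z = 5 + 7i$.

If z = a + bi, then conjugate(z) = a - bi
conjugate(5 + 7i) = 5 - 7i


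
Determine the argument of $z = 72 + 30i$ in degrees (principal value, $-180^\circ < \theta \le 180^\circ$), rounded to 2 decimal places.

θ = arctan(b/a) = arctan(30/72) (quadrant-adjusted) = 22.62°


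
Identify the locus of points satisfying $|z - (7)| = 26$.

|z - z0| = r describes a circle centered at z0 with radius r
Here z0 = 7 and r = 26
Locus: Circle centered at (7, 0) with radius 26


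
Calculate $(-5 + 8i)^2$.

(a + bi)^2 = a^2 - b^2 + 2abi
= (-5)^2 - 8^2 + 2*(-5)*8i
= -39 - 80i


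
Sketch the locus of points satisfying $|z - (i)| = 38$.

|z - z0| = r describes a circle centered at z0 with radius r
Here z0 = i and r = 38
Locus: Circle centered at (0, 1) with radius 38


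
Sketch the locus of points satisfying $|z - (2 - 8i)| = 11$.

|z - z0| = r describes a circle centered at z0 with radius r
Here z0 = 2 - 8i and r = 11
Locus: Circle centered at (2, -8) with radius 11


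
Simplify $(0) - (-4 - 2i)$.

(0 - (-4)) + (0 - (-2))i = 4 + 2i


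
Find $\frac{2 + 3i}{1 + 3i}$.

Multiply numerator and denominator by conjugate (1 - 3i):
= (2 + 3i)(1 - 3i) / (1^2 + 3^2)
= (11 - 3i) / 10
= 11/10 - (3/10)i


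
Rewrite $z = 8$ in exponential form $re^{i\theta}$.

r = |z| = sqrt((8)^2 + (0)^2) = sqrt(64 + 0) = sqrt(64) = 8
b = 0 and a > 0, so z lies on the positive real axis: θ = 0
z = 8e^(i*0) = 8


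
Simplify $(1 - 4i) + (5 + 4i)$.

(1 + 5) + (-4 + 4)i = 6


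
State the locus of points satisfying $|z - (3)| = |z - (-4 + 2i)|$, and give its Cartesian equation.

|z - z1| = |z - z2| means z is equidistant from z1 and z2,
i.e. the perpendicular bisector of the segment from (3, 0) to (-4, 2) (midpoint (-1/2, 1)).
With z = x + yi, square both sides:
(x - 3)^2 + (y - 0)^2 = (x - (-4))^2 + (y - 2)^2
The x^2 and y^2 terms cancel: -14x + 4y = 20 - 9 = 11
Simplify: 14x - 4y = -11
Locus: Perpendicular bisector of the segment from (3, 0) to (-4, 2): the line 14x - 4y = -11


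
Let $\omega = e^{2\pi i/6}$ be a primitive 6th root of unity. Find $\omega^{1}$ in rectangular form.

ω^1 = e^(2πi·1/6) = e^(i·1π/3)
= cos(1π/3) + i sin(1π/3)
= 1/2 + (sqrt(3)/2)i


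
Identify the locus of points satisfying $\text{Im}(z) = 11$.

Im(z) = y where z = x + yi; the equation y = 11 is satisfied by all points with that y-coordinate
Locus: Horizontal line y = 11


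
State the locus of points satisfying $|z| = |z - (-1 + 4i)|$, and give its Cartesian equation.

|z - z1| = |z - z2| means z is equidistant from z1 and z2,
i.e. the perpendicular bisector of the segment from (0, 0) to (-1, 4) (midpoint (-1/2, 2)).
With z = x + yi, square both sides:
(x - 0)^2 + (y - 0)^2 = (x - (-1))^2 + (y - 4)^2
The x^2 and y^2 terms cancel: -2x + 8y = 17 - 0 = 17
Simplify: 2x - 8y = -17
Locus: Perpendicular bisector of the segment from (0, 0) to (-1, 4): the line 2x - 8y = -17


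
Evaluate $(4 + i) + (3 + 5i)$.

(4 + 3) + (1 + 5)i = 7 + 6i


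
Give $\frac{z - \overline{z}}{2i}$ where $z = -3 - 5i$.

z - conjugate(z) = 2bi
(z - conjugate(z))/(2i) = 2bi/(2i) = b = -5


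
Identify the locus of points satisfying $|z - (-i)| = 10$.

|z - z0| = r describes a circle centered at z0 with radius r
Here z0 = -i and r = 10
Locus: Circle centered at (0, -1) with radius 10


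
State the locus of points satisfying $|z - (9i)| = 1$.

|z - z0| = r describes a circle centered at z0 with radius r
Here z0 = 9i and r = 1
Locus: Circle centered at (0, 9) with radius 1


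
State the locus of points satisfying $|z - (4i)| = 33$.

|z - z0| = r describes a circle centered at z0 with radius r
Here z0 = 4i and r = 33
Locus: Circle centered at (0, 4) with radius 33


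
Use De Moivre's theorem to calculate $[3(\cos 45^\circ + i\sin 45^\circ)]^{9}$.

By De Moivre: z^n = r^n(cos(nθ) + i sin(nθ))
= 3^9(cos(9*45°) + i sin(9*45°))
= 19683(cos 45° + i sin 45°)
= 19683*sqrt(2)/2 + (19683*sqrt(2)/2)i


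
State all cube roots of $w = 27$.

|w| = 27, arg(w) = 0°
Root modulus = 27^(1/3) = 3
Root arguments: θ_k = (0° + 360°k)/3 for k = 0, 1, ..., 2
Roots: 3, -3/2 + (3*sqrt(3)/2)i, -3/2 - (3*sqrt(3)/2)i


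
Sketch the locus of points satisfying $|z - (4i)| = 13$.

|z - z0| = r describes a circle centered at z0 with radius r
Here z0 = 4i and r = 13
Locus: Circle centered at (0, 4) with radius 13


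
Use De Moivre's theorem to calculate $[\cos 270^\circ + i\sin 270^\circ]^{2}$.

By De Moivre: z^n = r^n(cos(nθ) + i sin(nθ))
= 1^2(cos(2*270°) + i sin(2*270°))
= 1(cos 180° + i sin 180°)
= -1


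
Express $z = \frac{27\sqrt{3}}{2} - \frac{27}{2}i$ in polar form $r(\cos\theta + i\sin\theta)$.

r = |z| = sqrt(a^2 + b^2) = sqrt((27*sqrt(3)/2)^2 + (-27/2)^2) = sqrt(2187/4 + 729/4) = sqrt(729) = 27
θ = arctan(b/a) = arctan(-13.5/23.3827) (quadrant-adjusted) = 330°
z = 27(cos 330° + i sin 330°)


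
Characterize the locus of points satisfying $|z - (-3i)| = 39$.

|z - z0| = r describes a circle centered at z0 with radius r
Here z0 = -3i and r = 39
Locus: Circle centered at (0, -3) with radius 39


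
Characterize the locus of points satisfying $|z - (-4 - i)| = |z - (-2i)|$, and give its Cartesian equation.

|z - z1| = |z - z2| means z is equidistant from z1 and z2,
i.e. the perpendicular bisector of the segment from (-4, -1) to (0, -2) (midpoint (-2, -3/2)).
With z = x + yi, square both sides:
(x - (-4))^2 + (y - (-1))^2 = (x - 0)^2 + (y - (-2))^2
The x^2 and y^2 terms cancel: 8x + (-2)y = 4 - 17 = -13
Simplify: 8x - 2y = -13
Locus: Perpendicular bisector of the segment from (-4, -1) to (0, -2): the line 8x - 2y = -13


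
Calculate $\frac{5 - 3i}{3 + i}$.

Multiply numerator and denominator by conjugate (3 - i):
= (5 - 3i)(3 - i) / (3^2 + 1^2)
= (12 - 14i) / 10
Divide through by 2: (6 - 7i) / 5
= 6/5 - (7/5)i


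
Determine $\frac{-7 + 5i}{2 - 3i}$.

Multiply numerator and denominator by conjugate (2 + 3i):
= (-7 + 5i)(2 + 3i) / (2^2 + (-3)^2)
= (-29 - 11i) / 13
= -29/13 - (11/13)i


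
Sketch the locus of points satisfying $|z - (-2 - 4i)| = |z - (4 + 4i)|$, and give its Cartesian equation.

|z - z1| = |z - z2| means z is equidistant from z1 and z2,
i.e. the perpendicular bisector of the segment from (-2, -4) to (4, 4) (midpoint (1, 0)).
With z = x + yi, square both sides:
(x - (-2))^2 + (y - (-4))^2 = (x - 4)^2 + (y - 4)^2
The x^2 and y^2 terms cancel: 12x + 16y = 32 - 20 = 12
Simplify: 3x + 4y = 3
Locus: Perpendicular bisector of the segment from (-2, -4) to (4, 4): the line 3x + 4y = 3


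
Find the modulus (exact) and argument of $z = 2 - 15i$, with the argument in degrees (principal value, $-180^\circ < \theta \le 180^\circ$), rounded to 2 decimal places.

|z| = sqrt(2^2 + (-15)^2) = sqrt(229)
arg(z) = arctan(b/a) = arctan(-15/2) (quadrant-adjusted) = -82.41°


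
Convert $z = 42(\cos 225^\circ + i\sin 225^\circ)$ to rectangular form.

a = r cos θ = 42 * -sqrt(2)/2 = -21*sqrt(2)
b = r sin θ = 42 * -sqrt(2)/2 = -21*sqrt(2)
z = -21*sqrt(2) - 21*sqrt(2)i


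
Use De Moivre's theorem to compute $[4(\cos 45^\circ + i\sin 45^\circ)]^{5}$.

By De Moivre: z^n = r^n(cos(nθ) + i sin(nθ))
= 4^5(cos(5*45°) + i sin(5*45°))
= 1024(cos 225° + i sin 225°)
= -512*sqrt(2) - 512*sqrt(2)i


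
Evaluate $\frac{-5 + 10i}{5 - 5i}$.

Multiply numerator and denominator by conjugate (5 + 5i):
= (-5 + 10i)(5 + 5i) / (5^2 + (-5)^2)
= (-75 + 25i) / 50
Divide through by 25: (-3 + i) / 2
= -3/2 + (1/2)i


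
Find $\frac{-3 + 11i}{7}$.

Divisor is real, so divide each part by 7:
= -3/7 + (11/7)i


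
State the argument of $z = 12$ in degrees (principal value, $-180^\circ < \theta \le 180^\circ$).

b = 0 and a > 0, so z lies on the positive real axis: θ = 0°


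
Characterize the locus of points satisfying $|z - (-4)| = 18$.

|z - z0| = r describes a circle centered at z0 with radius r
Here z0 = -4 and r = 18
Locus: Circle centered at (-4, 0) with radius 18


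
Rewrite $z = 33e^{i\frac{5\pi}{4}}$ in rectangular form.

a = r cos θ = 33 * -sqrt(2)/2 = -33*sqrt(2)/2
b = r sin θ = 33 * -sqrt(2)/2 = -33*sqrt(2)/2
z = -33*sqrt(2)/2 - (33*sqrt(2)/2)i


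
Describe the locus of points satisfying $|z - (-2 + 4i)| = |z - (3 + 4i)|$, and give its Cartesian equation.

|z - z1| = |z - z2| means z is equidistant from z1 and z2,
i.e. the perpendicular bisector of the segment from (-2, 4) to (3, 4) (midpoint (1/2, 4)).
With z = x + yi, square both sides:
(x - (-2))^2 + (y - 4)^2 = (x - 3)^2 + (y - 4)^2
The x^2 and y^2 terms cancel: 10x + 0y = 25 - 20 = 5
Simplify: x = 1/2
Locus: Perpendicular bisector of the segment from (-2, 4) to (3, 4): the line x = 1/2


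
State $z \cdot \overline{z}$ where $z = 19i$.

z * conjugate(z) = |z|^2 = a^2 + b^2
= 0^2 + 19^2 = 361


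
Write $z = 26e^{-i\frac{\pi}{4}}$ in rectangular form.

a = r cos θ = 26 * sqrt(2)/2 = 13*sqrt(2)
b = r sin θ = 26 * -sqrt(2)/2 = -13*sqrt(2)
z = 13*sqrt(2) - 13*sqrt(2)i


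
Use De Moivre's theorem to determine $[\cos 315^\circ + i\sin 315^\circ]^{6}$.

By De Moivre: z^n = r^n(cos(nθ) + i sin(nθ))
= 1^6(cos(6*315°) + i sin(6*315°))
= 1(cos 90° + i sin 90°)
= i


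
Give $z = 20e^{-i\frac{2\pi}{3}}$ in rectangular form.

a = r cos θ = 20 * -1/2 = -10
b = r sin θ = 20 * -sqrt(3)/2 = -10*sqrt(3)
z = -10 - 10*sqrt(3)i


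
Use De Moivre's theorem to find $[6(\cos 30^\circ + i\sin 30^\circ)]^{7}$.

By De Moivre: z^n = r^n(cos(nθ) + i sin(nθ))
= 6^7(cos(7*30°) + i sin(7*30°))
= 279936(cos 210° + i sin 210°)
= -139968*sqrt(3) - 139968i


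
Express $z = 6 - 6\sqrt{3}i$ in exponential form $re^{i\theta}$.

r = |z| = sqrt((6)^2 + (-6*sqrt(3))^2) = sqrt(36 + 108) = sqrt(144) = 12
θ = arctan(b/a) = arctan(-10.3923/6) (quadrant-adjusted) = -60° = -π/3
z = 12e^(-i*π/3)


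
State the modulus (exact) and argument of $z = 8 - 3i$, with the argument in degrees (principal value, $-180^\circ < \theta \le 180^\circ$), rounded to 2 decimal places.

|z| = sqrt(8^2 + (-3)^2) = sqrt(73)
arg(z) = arctan(b/a) = arctan(-3/8) (quadrant-adjusted) = -20.56°


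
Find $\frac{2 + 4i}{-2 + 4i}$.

Multiply numerator and denominator by conjugate (-2 - 4i):
= (2 + 4i)(-2 - 4i) / ((-2)^2 + 4^2)
= (12 - 16i) / 20
Divide through by 4: (3 - 4i) / 5
= 3/5 - (4/5)i


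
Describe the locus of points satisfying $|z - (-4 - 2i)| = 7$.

|z - z0| = r describes a circle centered at z0 with radius r
Here z0 = -4 - 2i and r = 7
Locus: Circle centered at (-4, -2) with radius 7


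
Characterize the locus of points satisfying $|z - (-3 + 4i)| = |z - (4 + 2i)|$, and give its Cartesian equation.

|z - z1| = |z - z2| means z is equidistant from z1 and z2,
i.e. the perpendicular bisector of the segment from (-3, 4) to (4, 2) (midpoint (1/2, 3)).
With z = x + yi, square both sides:
(x - (-3))^2 + (y - 4)^2 = (x - 4)^2 + (y - 2)^2
The x^2 and y^2 terms cancel: 14x + (-4)y = 20 - 25 = -5
Simplify: 14x - 4y = -5
Locus: Perpendicular bisector of the segment from (-3, 4) to (4, 2): the line 14x - 4y = -5
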